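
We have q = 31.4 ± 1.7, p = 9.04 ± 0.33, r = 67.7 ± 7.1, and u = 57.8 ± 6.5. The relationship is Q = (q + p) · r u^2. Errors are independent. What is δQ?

Let w = q + p = 40.4. δw = √(δq² + δp²) = √(2.89 + 0.109) = 1.73, so δw/w = 0.0428.
Q is then a monomial in w, r, u:
δQ/Q = √((δw/w)² + (1·δr/r)² + (2·δu/u)²) = √(0.00183 + 0.0110 + 0.0506) = 0.252
Q = 9.15e+06, so δQ = 0.252 × 9.15e+06 = 2.3e+06.

2.3e+06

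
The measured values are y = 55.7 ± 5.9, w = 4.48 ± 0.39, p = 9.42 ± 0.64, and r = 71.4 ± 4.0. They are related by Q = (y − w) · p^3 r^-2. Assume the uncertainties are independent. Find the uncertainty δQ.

Let u = y − w = 51.2. δu = √(δy² + δw²) = √(34.8 + 0.152) = 5.91, so δu/u = 0.115.
Q is then a monomial in u, p, r:
δQ/Q = √((δu/u)² + (3·δp/p)² + (-2·δr/r)²) = √(0.0133 + 0.0415 + 0.0126) = 0.260
Q = 8.40, so δQ = 0.260 × 8.40 = 2.18.

2.18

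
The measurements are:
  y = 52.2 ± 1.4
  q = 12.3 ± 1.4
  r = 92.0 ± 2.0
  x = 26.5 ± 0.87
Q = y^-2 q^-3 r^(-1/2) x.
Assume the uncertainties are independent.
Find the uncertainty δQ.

1.89e-07

Each factor contributes (exponent × relative error)² to (δQ/Q)²:
  (-2·δy/y)² = (-2×0.0268)² = 0.00288;  (-3·δq/q)² = (-3×0.114)² = 0.117;  (−½·δr/r)² = (-0.5×0.0217)² = 0.000118;  (1·δx/x)² = (1×0.0328)² = 0.00108
δQ/Q = √(0.121) = 0.347
Q = 5.45e-07, so δQ = 0.347 × 5.45e-07 = 1.89e-07.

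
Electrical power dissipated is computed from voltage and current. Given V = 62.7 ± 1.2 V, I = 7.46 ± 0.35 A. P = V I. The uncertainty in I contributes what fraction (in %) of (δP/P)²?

85.7%

(δP/P)² = (1·δV/V)² + (1·δI/I)²
  V term: (1×0.0191)² = 0.000366
  I term: (1×0.0469)² = 0.00220
Total = 0.00257. Share from I = 0.00220/0.00257 = 0.857.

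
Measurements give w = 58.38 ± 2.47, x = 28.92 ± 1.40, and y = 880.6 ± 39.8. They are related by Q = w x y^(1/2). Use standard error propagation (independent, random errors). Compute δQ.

3410

Products/powers → add relative errors in quadrature, weighted by exponent:
  (1·δw/w)² = (1×0.0423)² = 0.00179;  (1·δx/x)² = (1×0.0484)² = 0.00234;  (½·δy/y)² = (0.5×0.0452)² = 0.000511
δQ/Q = √(0.00464) = 0.0681
Q = 50100, so δQ = 0.0681 × 50100 = 3410.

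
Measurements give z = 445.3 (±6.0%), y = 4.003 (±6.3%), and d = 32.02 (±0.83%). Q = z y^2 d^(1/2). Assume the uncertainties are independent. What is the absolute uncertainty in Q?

5640

Since Q is a product/quotient, work with relative uncertainties:
  (1·δz/z)² = (1×0.0600)² = 0.00360;  (2·δy/y)² = (2×0.0630)² = 0.0159;  (½·δd/d)² = (0.5×0.00830)² = 1.72e-05
δQ/Q = √(0.0195) = 0.140
Q = 40380, so δQ = 0.140 × 40380 = 5640.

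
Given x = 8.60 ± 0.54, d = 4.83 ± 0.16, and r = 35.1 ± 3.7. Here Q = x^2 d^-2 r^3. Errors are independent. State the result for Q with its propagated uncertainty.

(1.37 ± 0.475) × 10^5

Products/powers → add relative errors in quadrature, weighted by exponent:
  (2·δx/x)² = (2×0.0628)² = 0.0158;  (-2·δd/d)² = (-2×0.0331)² = 0.00439;  (3·δr/r)² = (3×0.105)² = 0.100
δQ/Q = √(0.120) = 0.347
Q = 1.37e+05, so δQ = 0.347 × 1.37e+05 = 47500.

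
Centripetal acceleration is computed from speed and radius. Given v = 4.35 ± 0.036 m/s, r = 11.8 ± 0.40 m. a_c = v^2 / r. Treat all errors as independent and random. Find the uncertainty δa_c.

For a monomial a_c ∝ v^2, r^-1, fractional errors add in quadrature:
  (2·δv/v)² = (2×0.00828)² = 0.000274;  (-1·δr/r)² = (-1×0.0339)² = 0.00115
δa_c/a_c = √(0.00142) = 0.0377
a_c = 1.60 m/s^2, so δa_c = 0.0377 × 1.60 = 0.0605 m/s^2.

0.0605 m/s^2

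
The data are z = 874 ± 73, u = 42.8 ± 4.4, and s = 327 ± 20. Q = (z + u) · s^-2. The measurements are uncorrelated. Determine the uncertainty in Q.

Let w = z + u = 917. δw = √(δz² + δu²) = √(5330 + 19.4) = 73.1, so δw/w = 0.0798.
Q is then a monomial in w, s:
δQ/Q = √((δw/w)² + (-2·δs/s)²) = √(0.00636 + 0.0150) = 0.146
Q = 0.00857, so δQ = 0.146 × 0.00857 = 0.00125.

0.00125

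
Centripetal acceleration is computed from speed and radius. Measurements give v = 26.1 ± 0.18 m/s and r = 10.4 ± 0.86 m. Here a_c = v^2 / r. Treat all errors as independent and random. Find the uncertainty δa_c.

Products/powers → add relative errors in quadrature, weighted by exponent:
  (2·δv/v)² = (2×0.00690)² = 0.000190;  (-1·δr/r)² = (-1×0.0827)² = 0.00684
δa_c/a_c = √(0.00703) = 0.0838
a_c = 65.5 m/s^2, so δa_c = 0.0838 × 65.5 = 5.49 m/s^2.

5.49 m/s^2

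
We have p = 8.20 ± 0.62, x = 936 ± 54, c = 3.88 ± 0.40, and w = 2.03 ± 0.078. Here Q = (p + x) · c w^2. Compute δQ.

2120

Let u = p + x = 944. δu = √(δp² + δx²) = √(0.384 + 2920) = 54.0, so δu/u = 0.0572.
Q is then a monomial in u, c, w:
δQ/Q = √((δu/u)² + (1·δc/c)² + (2·δw/w)²) = √(0.00327 + 0.0106 + 0.00591) = 0.141
Q = 15100, so δQ = 0.141 × 15100 = 2120.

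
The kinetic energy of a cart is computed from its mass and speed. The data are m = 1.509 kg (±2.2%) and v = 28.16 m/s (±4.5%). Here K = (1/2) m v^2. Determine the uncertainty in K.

55.4 J

Since K is a product/quotient, work with relative uncertainties:
  (1·δm/m)² = (1×0.0220)² = 0.000484;  (2·δv/v)² = (2×0.0450)² = 0.00810
δK/K = √(0.00858) = 0.0926
K = 598.3 J, so δK = 0.0926 × 598.3 = 55.4 J.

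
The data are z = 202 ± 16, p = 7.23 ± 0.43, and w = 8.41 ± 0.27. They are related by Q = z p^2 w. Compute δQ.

13000

Relative error in a monomial: (δQ/Q)² = Σ (nᵢ · δxᵢ/xᵢ)².
  (1·δz/z)² = (1×0.0792)² = 0.00627;  (2·δp/p)² = (2×0.0595)² = 0.0141;  (1·δw/w)² = (1×0.0321)² = 0.00103
δQ/Q = √(0.0215) = 0.146
Q = 88800, so δQ = 0.146 × 88800 = 13000.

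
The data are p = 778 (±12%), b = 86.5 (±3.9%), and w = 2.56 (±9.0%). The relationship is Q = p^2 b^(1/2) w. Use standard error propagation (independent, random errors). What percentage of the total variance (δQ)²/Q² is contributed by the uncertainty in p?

87.2%

(δQ/Q)² = (2·δp/p)² + (½·δb/b)² + (1·δw/w)²
  p term: (2×0.120)² = 0.0576
  b term: (0.5×0.0390)² = 0.000380
  w term: (1×0.0900)² = 0.00810
Total = 0.0661. Share from p = 0.0576/0.0661 = 0.872.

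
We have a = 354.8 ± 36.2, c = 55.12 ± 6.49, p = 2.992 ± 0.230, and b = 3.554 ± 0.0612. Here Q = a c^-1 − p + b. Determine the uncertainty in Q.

1.03

Let w = a·c^-1 = 6.437. δw/w = √((1·δa/a)² + (-1·δc/c)²) = √(0.0104 + 0.0139) = 0.156, so δw = 1.00.
Q = w − p + b: δQ = √(δw² + δp² + δb²) = √(1.01 + 0.0529 + 0.00375) = 1.03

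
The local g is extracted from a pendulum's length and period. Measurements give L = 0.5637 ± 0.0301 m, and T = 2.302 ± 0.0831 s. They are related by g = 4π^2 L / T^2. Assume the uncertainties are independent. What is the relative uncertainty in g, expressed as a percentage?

8.98%

Products/powers → add relative errors in quadrature, weighted by exponent:
  (1·δL/L)² = (1×0.0534)² = 0.00285;  (-2·δT/T)² = (-2×0.0361)² = 0.00521
δg/g = √(0.00806) = 0.0898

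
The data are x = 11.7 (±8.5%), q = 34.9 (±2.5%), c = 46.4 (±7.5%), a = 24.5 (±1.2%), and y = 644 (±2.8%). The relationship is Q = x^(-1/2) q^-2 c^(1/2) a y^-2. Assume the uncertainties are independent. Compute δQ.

9.16e-09

Q is a product of powers, so relative uncertainties combine in quadrature:
  (−½·δx/x)² = (-0.5×0.0850)² = 0.00181;  (-2·δq/q)² = (-2×0.0250)² = 0.00250;  (½·δc/c)² = (0.5×0.0750)² = 0.00141;  (1·δa/a)² = (1×0.0120)² = 0.000144;  (-2·δy/y)² = (-2×0.0280)² = 0.00314
δQ/Q = √(0.00899) = 0.0948
Q = 9.66e-08, so δQ = 0.0948 × 9.66e-08 = 9.16e-09.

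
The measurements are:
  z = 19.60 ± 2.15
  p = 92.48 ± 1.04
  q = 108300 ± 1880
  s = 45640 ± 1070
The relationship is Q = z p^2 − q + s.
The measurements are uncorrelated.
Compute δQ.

Let w = z·p^2 = 167600. δw/w = √((1·δz/z)² + (2·δp/p)²) = √(0.0120 + 0.000506) = 0.112, so δw = 18800.
Q = w − q + s: δQ = √(δw² + δq² + δs²) = √(3.52e+08 + 3.53e+06 + 1.14e+06) = 18900

18900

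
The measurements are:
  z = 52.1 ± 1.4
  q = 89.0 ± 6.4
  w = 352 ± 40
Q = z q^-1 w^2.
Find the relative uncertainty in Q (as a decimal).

Products/powers → add relative errors in quadrature, weighted by exponent:
  (1·δz/z)² = (1×0.0269)² = 0.000722;  (-1·δq/q)² = (-1×0.0719)² = 0.00517;  (2·δw/w)² = (2×0.114)² = 0.0517
δQ/Q = √(0.0575) = 0.240

0.240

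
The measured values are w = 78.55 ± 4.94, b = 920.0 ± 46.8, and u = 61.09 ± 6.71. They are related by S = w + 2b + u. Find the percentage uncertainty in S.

Absolute uncertainties add in quadrature for a linear combination:
  (δw)² = 24.4;  (2·δb)² = 8760;  (δu)² = 45.0
δS = √(8830) = 94.0
S = 1980, so δS/S = 94.0/1980 = 0.0475.

4.75%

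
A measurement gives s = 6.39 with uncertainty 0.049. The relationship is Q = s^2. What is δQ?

Products/powers → add relative errors in quadrature, weighted by exponent:
  (2·δs/s)² = (2×0.00767)² = 0.000235
δQ/Q = √(0.000235) = 0.0153
Q = 40.8, so δQ = 0.0153 × 40.8 = 0.626.

0.626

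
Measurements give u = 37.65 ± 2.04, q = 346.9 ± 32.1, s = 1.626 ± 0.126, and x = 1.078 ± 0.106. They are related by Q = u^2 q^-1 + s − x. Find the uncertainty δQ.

Let p = u^2·q^-1 = 4.086. δp/p = √((2·δu/u)² + (-1·δq/q)²) = √(0.0117 + 0.00856) = 0.142, so δp = 0.582.
Q = p + s − x: δQ = √(δp² + δs² + δx²) = √(0.339 + 0.0159 + 0.0112) = 0.605

0.605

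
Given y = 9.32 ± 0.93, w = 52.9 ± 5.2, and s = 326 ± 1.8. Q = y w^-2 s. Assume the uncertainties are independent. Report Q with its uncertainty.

1.09 ± 0.239

For a monomial Q ∝ y, w^-2, s, fractional errors add in quadrature:
  (1·δy/y)² = (1×0.0998)² = 0.00996;  (-2·δw/w)² = (-2×0.0983)² = 0.0387;  (1·δs/s)² = (1×0.00552)² = 3.05e-05
δQ/Q = √(0.0486) = 0.221
Q = 1.09, so δQ = 0.221 × 1.09 = 0.239.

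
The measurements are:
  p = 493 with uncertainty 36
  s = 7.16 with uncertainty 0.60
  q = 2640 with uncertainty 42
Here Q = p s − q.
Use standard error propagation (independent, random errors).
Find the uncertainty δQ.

395

Let w = p·s = 3530. δw/w = √((1·δp/p)² + (1·δs/s)²) = √(0.00533 + 0.00702) = 0.111, so δw = 392.
Q = w − q: δQ = √(δw² + δq²) = √(1.54e+05 + 1760) = 395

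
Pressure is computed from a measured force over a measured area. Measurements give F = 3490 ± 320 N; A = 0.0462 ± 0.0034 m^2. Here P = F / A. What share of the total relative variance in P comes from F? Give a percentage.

60.8%

(δP/P)² = (1·δF/F)² + (-1·δA/A)²
  F term: (1×0.0917)² = 0.00841
  A term: (-1×0.0736)² = 0.00542
Total = 0.0138. Share from F = 0.00841/0.0138 = 0.608.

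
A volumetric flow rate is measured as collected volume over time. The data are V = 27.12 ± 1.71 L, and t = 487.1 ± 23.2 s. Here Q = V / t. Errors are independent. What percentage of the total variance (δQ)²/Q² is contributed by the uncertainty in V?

(δQ/Q)² = (1·δV/V)² + (-1·δt/t)²
  V term: (1×0.0631)² = 0.00398
  t term: (-1×0.0476)² = 0.00227
Total = 0.00624. Share from V = 0.00398/0.00624 = 0.637.

63.7%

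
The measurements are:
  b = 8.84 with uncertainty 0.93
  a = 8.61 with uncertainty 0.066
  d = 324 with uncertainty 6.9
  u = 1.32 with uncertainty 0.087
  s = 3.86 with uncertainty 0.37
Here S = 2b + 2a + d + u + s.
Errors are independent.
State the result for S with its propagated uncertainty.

364 ± 7.16

For a sum/difference, combine absolute errors in quadrature:
  (2·δb)² = 3.46;  (2·δa)² = 0.0174;  (δd)² = 47.6;  (δu)² = 0.00757;  (δs)² = 0.137
δS = √(51.2) = 7.16
S = 364.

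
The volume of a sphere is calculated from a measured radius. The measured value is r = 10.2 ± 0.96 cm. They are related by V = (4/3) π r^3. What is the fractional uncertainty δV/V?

V is a product of powers, so relative uncertainties combine in quadrature:
  (3·δr/r)² = (3×0.0941)² = 0.0797
δV/V = √(0.0797) = 0.282

0.282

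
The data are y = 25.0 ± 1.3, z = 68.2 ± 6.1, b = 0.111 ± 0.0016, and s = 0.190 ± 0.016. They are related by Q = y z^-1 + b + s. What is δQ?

Let p = y·z^-1 = 0.367. δp/p = √((1·δy/y)² + (-1·δz/z)²) = √(0.00270 + 0.00800) = 0.103, so δp = 0.0379.
Q = p + b + s: δQ = √(δp² + δb² + δs²) = √(0.00144 + 2.56e-06 + 0.000256) = 0.0412

0.0412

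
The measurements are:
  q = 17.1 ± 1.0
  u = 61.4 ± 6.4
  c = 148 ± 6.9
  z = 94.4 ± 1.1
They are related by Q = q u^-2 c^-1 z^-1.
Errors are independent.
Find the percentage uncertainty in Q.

22.2%

For a monomial Q ∝ q, u^-2, c^-1, z^-1, fractional errors add in quadrature:
  (1·δq/q)² = (1×0.0585)² = 0.00342;  (-2·δu/u)² = (-2×0.104)² = 0.0435;  (-1·δc/c)² = (-1×0.0466)² = 0.00217;  (-1·δz/z)² = (-1×0.0117)² = 0.000136
δQ/Q = √(0.0492) = 0.222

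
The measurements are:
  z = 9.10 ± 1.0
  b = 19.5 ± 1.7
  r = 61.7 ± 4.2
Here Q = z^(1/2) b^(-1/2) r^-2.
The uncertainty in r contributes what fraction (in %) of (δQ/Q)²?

79.0%

(δQ/Q)² = (½·δz/z)² + (−½·δb/b)² + (-2·δr/r)²
  z term: (0.5×0.110)² = 0.00302
  b term: (-0.5×0.0872)² = 0.00190
  r term: (-2×0.0681)² = 0.0185
Total = 0.0235. Share from r = 0.0185/0.0235 = 0.790.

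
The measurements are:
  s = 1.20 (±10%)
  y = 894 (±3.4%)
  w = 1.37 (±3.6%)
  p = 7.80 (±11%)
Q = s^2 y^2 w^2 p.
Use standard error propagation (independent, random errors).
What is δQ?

4.19e+06

Q is a product of powers, so relative uncertainties combine in quadrature:
  (2·δs/s)² = (2×0.100)² = 0.0400;  (2·δy/y)² = (2×0.0340)² = 0.00462;  (2·δw/w)² = (2×0.0360)² = 0.00518;  (1·δp/p)² = (1×0.110)² = 0.0121
δQ/Q = √(0.0619) = 0.249
Q = 1.68e+07, so δQ = 0.249 × 1.68e+07 = 4.19e+06.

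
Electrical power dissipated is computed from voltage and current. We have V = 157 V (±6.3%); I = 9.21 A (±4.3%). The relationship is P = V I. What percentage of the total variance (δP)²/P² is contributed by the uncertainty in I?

31.8%

(δP/P)² = (1·δV/V)² + (1·δI/I)²
  V term: (1×0.0630)² = 0.00397
  I term: (1×0.0430)² = 0.00185
Total = 0.00582. Share from I = 0.00185/0.00582 = 0.318.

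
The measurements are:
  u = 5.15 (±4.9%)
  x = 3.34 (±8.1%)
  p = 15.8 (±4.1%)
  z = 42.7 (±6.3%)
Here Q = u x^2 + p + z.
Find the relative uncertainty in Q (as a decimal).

0.0872

Let w = u·x^2 = 57.5. δw/w = √((1·δu/u)² + (2·δx/x)²) = √(0.00240 + 0.0262) = 0.169, so δw = 9.72.
Q = w + p + z: δQ = √(δw² + δp² + δz²) = √(94.5 + 0.420 + 7.24) = 10.1
Q = 116, so δQ/Q = 10.1/116 = 0.0872.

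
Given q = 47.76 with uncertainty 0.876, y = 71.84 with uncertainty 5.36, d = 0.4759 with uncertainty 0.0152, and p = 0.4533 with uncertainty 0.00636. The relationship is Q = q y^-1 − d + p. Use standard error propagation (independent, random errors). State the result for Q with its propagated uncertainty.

0.6422 ± 0.0537

Let w = q·y^-1 = 0.6648. δw/w = √((1·δq/q)² + (-1·δy/y)²) = √(0.000336 + 0.00557) = 0.0768, so δw = 0.0511.
Q = w − d + p: δQ = √(δw² + δd² + δp²) = √(0.00261 + 0.000231 + 4.04e-05) = 0.0537
Q = 0.6422.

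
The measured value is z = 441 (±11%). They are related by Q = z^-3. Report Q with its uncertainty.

(1.17 ± 0.385) × 10^-8

Relative error in a monomial: (δQ/Q)² = Σ (nᵢ · δxᵢ/xᵢ)².
  (-3·δz/z)² = (-3×0.110)² = 0.109
δQ/Q = √(0.109) = 0.330
Q = 1.17e-08, so δQ = 0.330 × 1.17e-08 = 3.85e-09.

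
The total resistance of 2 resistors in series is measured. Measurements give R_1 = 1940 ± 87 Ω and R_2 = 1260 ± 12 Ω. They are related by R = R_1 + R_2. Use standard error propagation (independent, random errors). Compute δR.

87.8 Ω

For a sum/difference, combine absolute errors in quadrature:
  (δR_1)² = 7570;  (δR_2)² = 144
δR = √(7710) = 87.8 Ω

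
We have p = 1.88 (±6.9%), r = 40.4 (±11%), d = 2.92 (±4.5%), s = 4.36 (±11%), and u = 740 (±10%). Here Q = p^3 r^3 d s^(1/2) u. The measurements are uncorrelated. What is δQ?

Products/powers → add relative errors in quadrature, weighted by exponent:
  (3·δp/p)² = (3×0.0690)² = 0.0428;  (3·δr/r)² = (3×0.110)² = 0.109;  (1·δd/d)² = (1×0.0450)² = 0.00202;  (½·δs/s)² = (0.5×0.110)² = 0.00302;  (1·δu/u)² = (1×0.100)² = 0.0100
δQ/Q = √(0.167) = 0.408
Q = 1.98e+09, so δQ = 0.408 × 1.98e+09 = 8.07e+08.

8.07e+08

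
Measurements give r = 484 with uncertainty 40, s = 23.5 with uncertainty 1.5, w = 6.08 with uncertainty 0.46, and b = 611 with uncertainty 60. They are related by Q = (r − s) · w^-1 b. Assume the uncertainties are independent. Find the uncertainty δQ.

Let u = r − s = 460. δu = √(δr² + δs²) = √(1600 + 2.25) = 40.0, so δu/u = 0.0869.
Q is then a monomial in u, w, b:
δQ/Q = √((δu/u)² + (-1·δw/w)² + (1·δb/b)²) = √(0.00756 + 0.00572 + 0.00964) = 0.151
Q = 46300, so δQ = 0.151 × 46300 = 7010.

7010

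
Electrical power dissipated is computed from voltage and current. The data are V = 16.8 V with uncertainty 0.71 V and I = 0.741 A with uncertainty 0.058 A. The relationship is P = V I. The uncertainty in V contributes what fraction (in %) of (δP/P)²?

(δP/P)² = (1·δV/V)² + (1·δI/I)²
  V term: (1×0.0423)² = 0.00179
  I term: (1×0.0783)² = 0.00613
Total = 0.00791. Share from V = 0.00179/0.00791 = 0.226.

22.6%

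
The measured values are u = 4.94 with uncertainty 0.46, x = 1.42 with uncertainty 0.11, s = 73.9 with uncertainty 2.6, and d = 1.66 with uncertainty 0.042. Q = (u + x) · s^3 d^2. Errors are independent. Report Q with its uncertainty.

(7.07 ± 0.981) × 10^6

Let w = u + x = 6.36. δw = √(δu² + δx²) = √(0.212 + 0.0121) = 0.473, so δw/w = 0.0744.
Q is then a monomial in w, s, d:
δQ/Q = √((δw/w)² + (3·δs/s)² + (2·δd/d)²) = √(0.00553 + 0.0111 + 0.00256) = 0.139
Q = 7.07e+06, so δQ = 0.139 × 7.07e+06 = 9.81e+05.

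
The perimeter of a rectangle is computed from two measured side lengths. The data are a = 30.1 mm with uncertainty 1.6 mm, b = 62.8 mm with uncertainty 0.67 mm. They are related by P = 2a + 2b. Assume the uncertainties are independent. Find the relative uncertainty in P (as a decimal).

0.0187

Each term contributes (cᵢ δxᵢ)² to (δP)²:
  (2·δa)² = 10.2;  (2·δb)² = 1.80
δP = √(12.0) = 3.47 mm
P = 186 mm, so δP/P = 3.47/186 = 0.0187.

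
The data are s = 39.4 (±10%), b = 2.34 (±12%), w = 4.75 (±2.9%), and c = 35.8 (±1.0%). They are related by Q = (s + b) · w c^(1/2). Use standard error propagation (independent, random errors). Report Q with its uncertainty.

Let u = s + b = 41.7. δu = √(δs² + δb²) = √(15.5 + 0.0788) = 3.95, so δu/u = 0.0946.
Q is then a monomial in u, w, c:
δQ/Q = √((δu/u)² + (1·δw/w)² + (½·δc/c)²) = √(0.00896 + 0.000841 + 2.5e-05) = 0.0991
Q = 1190, so δQ = 0.0991 × 1190 = 118.

1190 ± 118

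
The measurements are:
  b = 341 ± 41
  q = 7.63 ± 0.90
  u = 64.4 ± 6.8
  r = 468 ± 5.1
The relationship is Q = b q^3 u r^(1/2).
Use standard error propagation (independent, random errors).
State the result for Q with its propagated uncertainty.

(2.11 ± 0.820) × 10^8

Products/powers → add relative errors in quadrature, weighted by exponent:
  (1·δb/b)² = (1×0.120)² = 0.0145;  (3·δq/q)² = (3×0.118)² = 0.125;  (1·δu/u)² = (1×0.106)² = 0.0111;  (½·δr/r)² = (0.5×0.0109)² = 2.97e-05
δQ/Q = √(0.151) = 0.388
Q = 2.11e+08, so δQ = 0.388 × 2.11e+08 = 8.2e+07.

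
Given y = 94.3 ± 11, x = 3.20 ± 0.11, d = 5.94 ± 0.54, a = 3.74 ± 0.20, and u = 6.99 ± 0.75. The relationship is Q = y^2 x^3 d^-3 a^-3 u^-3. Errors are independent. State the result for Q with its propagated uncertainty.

Q is a product of powers, so relative uncertainties combine in quadrature:
  (2·δy/y)² = (2×0.117)² = 0.0544;  (3·δx/x)² = (3×0.0344)² = 0.0106;  (-3·δd/d)² = (-3×0.0909)² = 0.0744;  (-3·δa/a)² = (-3×0.0535)² = 0.0257;  (-3·δu/u)² = (-3×0.107)² = 0.104
δQ/Q = √(0.269) = 0.518
Q = 0.0778, so δQ = 0.518 × 0.0778 = 0.0403.

0.0778 ± 0.0403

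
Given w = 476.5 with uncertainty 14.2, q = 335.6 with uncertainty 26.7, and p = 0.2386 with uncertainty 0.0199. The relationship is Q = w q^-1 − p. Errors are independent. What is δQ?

Let h = w·q^-1 = 1.420. δh/h = √((1·δw/w)² + (-1·δq/q)²) = √(0.000888 + 0.00633) = 0.0850, so δh = 0.121.
Q = h − p: δQ = √(δh² + δp²) = √(0.0146 + 0.000396) = 0.122

0.122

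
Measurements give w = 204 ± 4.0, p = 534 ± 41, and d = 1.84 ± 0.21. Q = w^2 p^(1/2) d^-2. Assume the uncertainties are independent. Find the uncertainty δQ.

Relative error in a monomial: (δQ/Q)² = Σ (nᵢ · δxᵢ/xᵢ)².
  (2·δw/w)² = (2×0.0196)² = 0.00154;  (½·δp/p)² = (0.5×0.0768)² = 0.00147;  (-2·δd/d)² = (-2×0.114)² = 0.0521
δQ/Q = √(0.0551) = 0.235
Q = 2.84e+05, so δQ = 0.235 × 2.84e+05 = 66700.

66700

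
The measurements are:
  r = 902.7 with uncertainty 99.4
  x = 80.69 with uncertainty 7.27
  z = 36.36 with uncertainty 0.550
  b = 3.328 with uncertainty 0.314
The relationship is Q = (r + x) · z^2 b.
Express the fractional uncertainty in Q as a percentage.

Let u = r + x = 983.4. δu = √(δr² + δx²) = √(9880 + 52.9) = 99.7, so δu/u = 0.101.
Q is then a monomial in u, z, b:
δQ/Q = √((δu/u)² + (2·δz/z)² + (1·δb/b)²) = √(0.0103 + 0.000915 + 0.00890) = 0.142

14.2%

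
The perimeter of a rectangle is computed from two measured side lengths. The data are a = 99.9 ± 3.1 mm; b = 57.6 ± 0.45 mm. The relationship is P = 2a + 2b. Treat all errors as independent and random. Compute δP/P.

0.0199

For a sum/difference, combine absolute errors in quadrature:
  (2·δa)² = 38.4;  (2·δb)² = 0.810
δP = √(39.3) = 6.26 mm
P = 315 mm, so δP/P = 6.26/315 = 0.0199.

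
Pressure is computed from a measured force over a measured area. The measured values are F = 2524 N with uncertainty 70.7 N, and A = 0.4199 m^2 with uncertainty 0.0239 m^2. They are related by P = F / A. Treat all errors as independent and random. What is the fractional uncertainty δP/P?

0.0634

Since P is a product/quotient, work with relative uncertainties:
  (1·δF/F)² = (1×0.0280)² = 0.000785;  (-1·δA/A)² = (-1×0.0569)² = 0.00324
δP/P = √(0.00402) = 0.0634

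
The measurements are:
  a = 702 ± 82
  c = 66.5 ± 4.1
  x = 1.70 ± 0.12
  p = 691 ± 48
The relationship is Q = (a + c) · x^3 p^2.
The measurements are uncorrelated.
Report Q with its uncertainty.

(1.80 ± 0.496) × 10^9

Let u = a + c = 768. δu = √(δa² + δc²) = √(6720 + 16.8) = 82.1, so δu/u = 0.107.
Q is then a monomial in u, x, p:
δQ/Q = √((δu/u)² + (3·δx/x)² + (2·δp/p)²) = √(0.0114 + 0.0448 + 0.0193) = 0.275
Q = 1.8e+09, so δQ = 0.275 × 1.8e+09 = 4.96e+08.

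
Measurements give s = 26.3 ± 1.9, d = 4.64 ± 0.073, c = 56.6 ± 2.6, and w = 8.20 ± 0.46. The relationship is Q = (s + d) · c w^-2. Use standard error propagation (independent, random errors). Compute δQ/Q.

0.136

Let u = s + d = 30.9. δu = √(δs² + δd²) = √(3.61 + 0.00533) = 1.90, so δu/u = 0.0615.
Q is then a monomial in u, c, w:
δQ/Q = √((δu/u)² + (1·δc/c)² + (-2·δw/w)²) = √(0.00378 + 0.00211 + 0.0126) = 0.136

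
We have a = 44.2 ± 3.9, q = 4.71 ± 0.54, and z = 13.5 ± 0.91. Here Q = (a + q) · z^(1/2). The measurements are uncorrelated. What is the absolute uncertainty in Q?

15.7

Let u = a + q = 48.9. δu = √(δa² + δq²) = √(15.2 + 0.292) = 3.94, so δu/u = 0.0805.
Q is then a monomial in u, z:
δQ/Q = √((δu/u)² + (½·δz/z)²) = √(0.00648 + 0.00114) = 0.0873
Q = 180, so δQ = 0.0873 × 180 = 15.7.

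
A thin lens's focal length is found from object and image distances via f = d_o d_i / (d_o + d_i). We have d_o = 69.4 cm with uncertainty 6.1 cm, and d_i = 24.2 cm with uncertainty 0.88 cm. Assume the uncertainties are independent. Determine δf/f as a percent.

∂f/∂d_o = (d_i/(d_o+d_i))² = 0.0668;  ∂f/∂d_i = (d_o/(d_o+d_i))² = 0.550
δf = √((∂f/∂d_o · δd_o)² + (∂f/∂d_i · δd_i)²) = √(0.166 + 0.234) = 0.633 cm
f = 17.9 cm, so δf/f = 0.633/17.9 = 0.0353.

3.53%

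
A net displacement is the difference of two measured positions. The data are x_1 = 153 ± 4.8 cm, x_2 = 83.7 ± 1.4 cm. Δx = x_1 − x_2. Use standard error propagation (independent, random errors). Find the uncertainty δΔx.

5.00 cm

Absolute uncertainties add in quadrature for a linear combination:
  (δx_1)² = 23.0;  (δx_2)² = 1.96
δΔx = √(25.0) = 5.00 cm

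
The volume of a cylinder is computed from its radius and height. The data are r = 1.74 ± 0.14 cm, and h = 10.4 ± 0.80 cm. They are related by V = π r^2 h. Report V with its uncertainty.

98.9 ± 17.6 cm^3

V is a product of powers, so relative uncertainties combine in quadrature:
  (2·δr/r)² = (2×0.0805)² = 0.0259;  (1·δh/h)² = (1×0.0769)² = 0.00592
δV/V = √(0.0318) = 0.178
V = 98.9 cm^3, so δV = 0.178 × 98.9 = 17.6 cm^3.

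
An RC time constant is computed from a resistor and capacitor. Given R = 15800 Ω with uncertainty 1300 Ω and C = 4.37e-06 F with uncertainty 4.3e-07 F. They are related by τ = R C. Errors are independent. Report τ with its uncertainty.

Each factor contributes (exponent × relative error)² to (δτ/τ)²:
  (1·δR/R)² = (1×0.0823)² = 0.00677;  (1·δC/C)² = (1×0.0984)² = 0.00968
δτ/τ = √(0.0165) = 0.128
τ = 0.0690 s, so δτ = 0.128 × 0.0690 = 0.00886 s.

0.0690 ± 0.00886 s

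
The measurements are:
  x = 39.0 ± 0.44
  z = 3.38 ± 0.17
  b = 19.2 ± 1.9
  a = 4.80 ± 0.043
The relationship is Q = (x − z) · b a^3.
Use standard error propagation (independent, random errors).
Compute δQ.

7820

Let u = x − z = 35.6. δu = √(δx² + δz²) = √(0.194 + 0.0289) = 0.472, so δu/u = 0.0132.
Q is then a monomial in u, b, a:
δQ/Q = √((δu/u)² + (1·δb/b)² + (3·δa/a)²) = √(0.000175 + 0.00979 + 0.000722) = 0.103
Q = 75600, so δQ = 0.103 × 75600 = 7820.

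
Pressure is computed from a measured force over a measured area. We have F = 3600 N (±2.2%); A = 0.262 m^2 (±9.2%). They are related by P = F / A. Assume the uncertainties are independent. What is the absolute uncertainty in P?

1300 Pa

Products/powers → add relative errors in quadrature, weighted by exponent:
  (1·δF/F)² = (1×0.0220)² = 0.000484;  (-1·δA/A)² = (-1×0.0920)² = 0.00846
δP/P = √(0.00895) = 0.0946
P = 13700 Pa, so δP = 0.0946 × 13700 = 1300 Pa.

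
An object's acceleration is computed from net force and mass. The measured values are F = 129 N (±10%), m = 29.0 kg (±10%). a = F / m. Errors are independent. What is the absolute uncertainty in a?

0.629 m/s^2

Relative error in a monomial: (δa/a)² = Σ (nᵢ · δxᵢ/xᵢ)².
  (1·δF/F)² = (1×0.100)² = 0.0100;  (-1·δm/m)² = (-1×0.100)² = 0.0100
δa/a = √(0.0200) = 0.141
a = 4.45 m/s^2, so δa = 0.141 × 4.45 = 0.629 m/s^2.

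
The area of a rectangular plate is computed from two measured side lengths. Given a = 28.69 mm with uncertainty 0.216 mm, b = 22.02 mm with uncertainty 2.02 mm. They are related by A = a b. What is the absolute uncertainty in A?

58.1 mm^2

Products/powers → add relative errors in quadrature, weighted by exponent:
  (1·δa/a)² = (1×0.00753)² = 5.67e-05;  (1·δb/b)² = (1×0.0917)² = 0.00842
δA/A = √(0.00847) = 0.0920
A = 631.8 mm^2, so δA = 0.0920 × 631.8 = 58.1 mm^2.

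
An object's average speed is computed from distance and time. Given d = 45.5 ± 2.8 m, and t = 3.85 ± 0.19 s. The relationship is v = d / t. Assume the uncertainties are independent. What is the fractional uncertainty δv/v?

For a monomial v ∝ d, t^-1, fractional errors add in quadrature:
  (1·δd/d)² = (1×0.0615)² = 0.00379;  (-1·δt/t)² = (-1×0.0494)² = 0.00244
δv/v = √(0.00622) = 0.0789

0.0789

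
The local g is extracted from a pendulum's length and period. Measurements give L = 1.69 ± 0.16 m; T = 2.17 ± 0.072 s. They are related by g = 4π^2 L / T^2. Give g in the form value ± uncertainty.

14.2 ± 1.64 m/s^2

Products/powers → add relative errors in quadrature, weighted by exponent:
  (1·δL/L)² = (1×0.0947)² = 0.00896;  (-2·δT/T)² = (-2×0.0332)² = 0.00440
δg/g = √(0.0134) = 0.116
g = 14.2 m/s^2, so δg = 0.116 × 14.2 = 1.64 m/s^2.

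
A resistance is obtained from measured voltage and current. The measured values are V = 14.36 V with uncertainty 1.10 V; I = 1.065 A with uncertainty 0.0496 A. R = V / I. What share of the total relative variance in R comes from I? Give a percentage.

27.0%

(δR/R)² = (1·δV/V)² + (-1·δI/I)²
  V term: (1×0.0766)² = 0.00587
  I term: (-1×0.0466)² = 0.00217
Total = 0.00804. Share from I = 0.00217/0.00804 = 0.270.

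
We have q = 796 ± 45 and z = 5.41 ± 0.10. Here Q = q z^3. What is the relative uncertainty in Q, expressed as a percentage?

7.92%

Products/powers → add relative errors in quadrature, weighted by exponent:
  (1·δq/q)² = (1×0.0565)² = 0.00320;  (3·δz/z)² = (3×0.0185)² = 0.00308
δQ/Q = √(0.00627) = 0.0792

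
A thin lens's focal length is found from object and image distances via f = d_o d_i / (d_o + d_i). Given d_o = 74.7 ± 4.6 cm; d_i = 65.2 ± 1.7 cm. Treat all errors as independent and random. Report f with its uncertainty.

34.8 ± 1.11 cm

∂f/∂d_o = (d_i/(d_o+d_i))² = 0.217;  ∂f/∂d_i = (d_o/(d_o+d_i))² = 0.285
δf = √((∂f/∂d_o · δd_o)² + (∂f/∂d_i · δd_i)²) = √(0.998 + 0.235) = 1.11 cm
f = 34.8 cm.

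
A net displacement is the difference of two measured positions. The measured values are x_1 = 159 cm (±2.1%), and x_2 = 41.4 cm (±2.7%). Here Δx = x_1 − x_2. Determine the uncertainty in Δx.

3.52 cm

Each term contributes (cᵢ δxᵢ)² to (δΔx)²:
  (δx_1)² = 11.1;  (δx_2)² = 1.25
δΔx = √(12.4) = 3.52 cm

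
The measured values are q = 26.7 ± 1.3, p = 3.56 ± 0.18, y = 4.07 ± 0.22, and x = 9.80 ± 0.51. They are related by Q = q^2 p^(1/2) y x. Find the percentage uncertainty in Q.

12.6%

Since Q is a product/quotient, work with relative uncertainties:
  (2·δq/q)² = (2×0.0487)² = 0.00948;  (½·δp/p)² = (0.5×0.0506)² = 0.000639;  (1·δy/y)² = (1×0.0541)² = 0.00292;  (1·δx/x)² = (1×0.0520)² = 0.00271
δQ/Q = √(0.0158) = 0.126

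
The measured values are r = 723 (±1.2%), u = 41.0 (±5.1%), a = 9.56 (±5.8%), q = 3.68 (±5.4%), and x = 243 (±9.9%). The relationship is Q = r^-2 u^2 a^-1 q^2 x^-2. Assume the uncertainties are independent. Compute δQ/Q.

0.255

Since Q is a product/quotient, work with relative uncertainties:
  (-2·δr/r)² = (-2×0.0120)² = 0.000576;  (2·δu/u)² = (2×0.0510)² = 0.0104;  (-1·δa/a)² = (-1×0.0580)² = 0.00336;  (2·δq/q)² = (2×0.0540)² = 0.0117;  (-2·δx/x)² = (-2×0.0990)² = 0.0392
δQ/Q = √(0.0652) = 0.255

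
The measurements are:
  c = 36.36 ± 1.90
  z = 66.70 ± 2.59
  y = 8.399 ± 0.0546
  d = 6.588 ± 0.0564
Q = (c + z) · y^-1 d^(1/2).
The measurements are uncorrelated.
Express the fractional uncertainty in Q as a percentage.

Let u = c + z = 103.1. δu = √(δc² + δz²) = √(3.61 + 6.71) = 3.21, so δu/u = 0.0312.
Q is then a monomial in u, y, d:
δQ/Q = √((δu/u)² + (-1·δy/y)² + (½·δd/d)²) = √(0.000971 + 4.23e-05 + 1.83e-05) = 0.0321

3.21%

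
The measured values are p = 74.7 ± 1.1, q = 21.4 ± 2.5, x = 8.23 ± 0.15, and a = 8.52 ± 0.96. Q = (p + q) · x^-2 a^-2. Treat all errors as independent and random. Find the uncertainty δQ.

0.00450

Let u = p + q = 96.1. δu = √(δp² + δq²) = √(1.21 + 6.25) = 2.73, so δu/u = 0.0284.
Q is then a monomial in u, x, a:
δQ/Q = √((δu/u)² + (-2·δx/x)² + (-2·δa/a)²) = √(0.000808 + 0.00133 + 0.0508) = 0.230
Q = 0.0195, so δQ = 0.230 × 0.0195 = 0.00450.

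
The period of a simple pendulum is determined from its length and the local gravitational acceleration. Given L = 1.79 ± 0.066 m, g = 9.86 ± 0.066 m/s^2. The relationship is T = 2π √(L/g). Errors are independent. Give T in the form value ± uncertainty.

2.68 ± 0.0502 s

Products/powers → add relative errors in quadrature, weighted by exponent:
  (½·δL/L)² = (0.5×0.0369)² = 0.000340;  (−½·δg/g)² = (-0.5×0.00669)² = 1.12e-05
δT/T = √(0.000351) = 0.0187
T = 2.68 s, so δT = 0.0187 × 2.68 = 0.0502 s.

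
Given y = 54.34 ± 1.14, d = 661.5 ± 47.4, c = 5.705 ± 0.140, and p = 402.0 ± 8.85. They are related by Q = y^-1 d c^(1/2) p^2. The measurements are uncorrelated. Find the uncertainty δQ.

4.11e+05

Products/powers → add relative errors in quadrature, weighted by exponent:
  (-1·δy/y)² = (-1×0.0210)² = 0.000440;  (1·δd/d)² = (1×0.0717)² = 0.00513;  (½·δc/c)² = (0.5×0.0245)² = 0.000151;  (2·δp/p)² = (2×0.0220)² = 0.00194
δQ/Q = √(0.00766) = 0.0875
Q = 4.699e+06, so δQ = 0.0875 × 4.699e+06 = 4.11e+05.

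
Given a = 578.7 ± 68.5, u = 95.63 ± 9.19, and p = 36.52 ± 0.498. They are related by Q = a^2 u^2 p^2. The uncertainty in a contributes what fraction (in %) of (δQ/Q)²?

59.8%

(δQ/Q)² = (2·δa/a)² + (2·δu/u)² + (2·δp/p)²
  a term: (2×0.118)² = 0.0560
  u term: (2×0.0961)² = 0.0369
  p term: (2×0.0136)² = 0.000744
Total = 0.0937. Share from a = 0.0560/0.0937 = 0.598.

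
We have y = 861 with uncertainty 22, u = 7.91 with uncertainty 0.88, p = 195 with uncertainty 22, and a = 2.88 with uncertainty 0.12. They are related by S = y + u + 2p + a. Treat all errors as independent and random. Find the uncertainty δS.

Each term contributes (cᵢ δxᵢ)² to (δS)²:
  (δy)² = 484;  (δu)² = 0.774;  (2·δp)² = 1940;  (δa)² = 0.0144
δS = √(2420) = 49.2

49.2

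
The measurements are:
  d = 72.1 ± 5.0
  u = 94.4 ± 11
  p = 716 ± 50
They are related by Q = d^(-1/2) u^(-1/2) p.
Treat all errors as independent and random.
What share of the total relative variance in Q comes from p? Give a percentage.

51.5%

(δQ/Q)² = (−½·δd/d)² + (−½·δu/u)² + (1·δp/p)²
  d term: (-0.5×0.0693)² = 0.00120
  u term: (-0.5×0.117)² = 0.00339
  p term: (1×0.0698)² = 0.00488
Total = 0.00947. Share from p = 0.00488/0.00947 = 0.515.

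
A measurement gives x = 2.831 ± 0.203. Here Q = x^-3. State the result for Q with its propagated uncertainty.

Q ∝ x^-3, so δQ/Q = |-3| · δx/x = 3 × 0.0717 = 0.215.
Q = 0.04407, so δQ = 0.215 × 0.04407 = 0.00948.

0.04407 ± 0.00948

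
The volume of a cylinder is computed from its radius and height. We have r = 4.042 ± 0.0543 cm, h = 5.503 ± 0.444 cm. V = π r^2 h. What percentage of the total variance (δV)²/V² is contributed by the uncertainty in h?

90.0%

(δV/V)² = (2·δr/r)² + (1·δh/h)²
  r term: (2×0.0134)² = 0.000722
  h term: (1×0.0807)² = 0.00651
Total = 0.00723. Share from h = 0.00651/0.00723 = 0.900.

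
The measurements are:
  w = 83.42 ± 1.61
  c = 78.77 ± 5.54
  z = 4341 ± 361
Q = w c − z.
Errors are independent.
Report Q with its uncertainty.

2230 ± 600

Let p = w·c = 6571. δp/p = √((1·δw/w)² + (1·δc/c)²) = √(0.000372 + 0.00495) = 0.0729, so δp = 479.
Q = p − z: δQ = √(δp² + δz²) = √(2.3e+05 + 1.3e+05) = 600
Q = 2230.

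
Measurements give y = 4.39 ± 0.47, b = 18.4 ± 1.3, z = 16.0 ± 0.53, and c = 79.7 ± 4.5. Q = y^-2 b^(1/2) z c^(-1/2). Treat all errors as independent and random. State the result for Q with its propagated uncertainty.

Since Q is a product/quotient, work with relative uncertainties:
  (-2·δy/y)² = (-2×0.107)² = 0.0458;  (½·δb/b)² = (0.5×0.0707)² = 0.00125;  (1·δz/z)² = (1×0.0331)² = 0.00110;  (−½·δc/c)² = (-0.5×0.0565)² = 0.000797
δQ/Q = √(0.0490) = 0.221
Q = 0.399, so δQ = 0.221 × 0.399 = 0.0883.

0.399 ± 0.0883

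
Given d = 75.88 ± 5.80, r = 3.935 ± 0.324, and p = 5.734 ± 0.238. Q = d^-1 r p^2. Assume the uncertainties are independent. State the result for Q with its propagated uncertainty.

Q is a product of powers, so relative uncertainties combine in quadrature:
  (-1·δd/d)² = (-1×0.0764)² = 0.00584;  (1·δr/r)² = (1×0.0823)² = 0.00678;  (2·δp/p)² = (2×0.0415)² = 0.00689
δQ/Q = √(0.0195) = 0.140
Q = 1.705, so δQ = 0.140 × 1.705 = 0.238.

1.705 ± 0.238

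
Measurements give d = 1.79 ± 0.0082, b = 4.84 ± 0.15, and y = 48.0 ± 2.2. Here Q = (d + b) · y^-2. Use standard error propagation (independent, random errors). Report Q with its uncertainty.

0.00288 ± 0.000272

Let u = d + b = 6.63. δu = √(δd² + δb²) = √(6.72e-05 + 0.0225) = 0.150, so δu/u = 0.0227.
Q is then a monomial in u, y:
δQ/Q = √((δu/u)² + (-2·δy/y)²) = √(0.000513 + 0.00840) = 0.0944
Q = 0.00288, so δQ = 0.0944 × 0.00288 = 0.000272.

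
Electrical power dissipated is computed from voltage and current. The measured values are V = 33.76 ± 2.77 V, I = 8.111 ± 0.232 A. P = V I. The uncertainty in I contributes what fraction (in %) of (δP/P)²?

10.8%

(δP/P)² = (1·δV/V)² + (1·δI/I)²
  V term: (1×0.0820)² = 0.00673
  I term: (1×0.0286)² = 0.000818
Total = 0.00755. Share from I = 0.000818/0.00755 = 0.108.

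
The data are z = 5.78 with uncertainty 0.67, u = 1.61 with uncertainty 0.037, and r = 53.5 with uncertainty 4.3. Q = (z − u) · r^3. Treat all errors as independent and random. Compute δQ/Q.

Let w = z − u = 4.17. δw = √(δz² + δu²) = √(0.449 + 0.00137) = 0.671, so δw/w = 0.161.
Q is then a monomial in w, r:
δQ/Q = √((δw/w)² + (3·δr/r)²) = √(0.0259 + 0.0581) = 0.290

0.290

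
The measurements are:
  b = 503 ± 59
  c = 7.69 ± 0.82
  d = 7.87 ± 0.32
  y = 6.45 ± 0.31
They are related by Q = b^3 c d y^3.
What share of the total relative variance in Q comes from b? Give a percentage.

78.6%

(δQ/Q)² = (3·δb/b)² + (1·δc/c)² + (1·δd/d)² + (3·δy/y)²
  b term: (3×0.117)² = 0.124
  c term: (1×0.107)² = 0.0114
  d term: (1×0.0407)² = 0.00165
  y term: (3×0.0481)² = 0.0208
Total = 0.158. Share from b = 0.124/0.158 = 0.786.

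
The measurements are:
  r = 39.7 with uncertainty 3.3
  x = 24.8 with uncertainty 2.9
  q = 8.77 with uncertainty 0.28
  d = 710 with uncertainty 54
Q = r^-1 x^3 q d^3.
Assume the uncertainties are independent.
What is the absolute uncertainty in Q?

Relative error in a monomial: (δQ/Q)² = Σ (nᵢ · δxᵢ/xᵢ)².
  (-1·δr/r)² = (-1×0.0831)² = 0.00691;  (3·δx/x)² = (3×0.117)² = 0.123;  (1·δq/q)² = (1×0.0319)² = 0.00102;  (3·δd/d)² = (3×0.0761)² = 0.0521
δQ/Q = √(0.183) = 0.428
Q = 1.21e+12, so δQ = 0.428 × 1.21e+12 = 5.16e+11.

5.16e+11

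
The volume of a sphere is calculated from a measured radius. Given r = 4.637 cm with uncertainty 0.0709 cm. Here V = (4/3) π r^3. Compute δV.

19.2 cm^3

V ∝ r^3, so δV/V = |3| · δr/r = 3 × 0.0153 = 0.0459.
V = 417.6 cm^3, so δV = 0.0459 × 417.6 = 19.2 cm^3.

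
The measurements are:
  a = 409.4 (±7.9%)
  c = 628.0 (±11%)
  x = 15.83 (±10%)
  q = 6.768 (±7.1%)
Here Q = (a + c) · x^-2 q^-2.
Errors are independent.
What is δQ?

Let u = a + c = 1037. δu = √(δa² + δc²) = √(1050 + 4770) = 76.3, so δu/u = 0.0735.
Q is then a monomial in u, x, q:
δQ/Q = √((δu/u)² + (-2·δx/x)² + (-2·δq/q)²) = √(0.00541 + 0.0400 + 0.0202) = 0.256
Q = 0.09038, so δQ = 0.256 × 0.09038 = 0.0231.

0.0231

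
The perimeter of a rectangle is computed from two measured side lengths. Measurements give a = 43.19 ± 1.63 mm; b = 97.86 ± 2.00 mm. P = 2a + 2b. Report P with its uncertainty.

282.1 ± 5.16 mm

Each term contributes (cᵢ δxᵢ)² to (δP)²:
  (2·δa)² = 10.6;  (2·δb)² = 16.0
δP = √(26.6) = 5.16 mm
P = 282.1 mm.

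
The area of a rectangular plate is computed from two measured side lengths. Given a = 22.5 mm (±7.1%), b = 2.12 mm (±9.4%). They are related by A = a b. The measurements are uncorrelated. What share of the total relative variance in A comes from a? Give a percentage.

(δA/A)² = (1·δa/a)² + (1·δb/b)²
  a term: (1×0.0710)² = 0.00504
  b term: (1×0.0940)² = 0.00884
Total = 0.0139. Share from a = 0.00504/0.0139 = 0.363.

36.3%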